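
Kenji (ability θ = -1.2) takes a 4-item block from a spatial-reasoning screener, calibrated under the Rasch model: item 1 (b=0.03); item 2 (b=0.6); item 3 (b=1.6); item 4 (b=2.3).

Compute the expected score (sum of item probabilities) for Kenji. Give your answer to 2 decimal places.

0.45

P(θ) = 1 / (1 + exp(−(θ − b)))
P_1 = 1/(1+e^{1.2300}) = 0.2262
P_2 = 1/(1+e^{1.8000}) = 0.1419
P_3 = 1/(1+e^{2.8000}) = 0.0573
P_4 = 1/(1+e^{3.5000}) = 0.0293
E[score] = 0.2262 + 0.1419 + 0.0573 + 0.0293 = 0.4547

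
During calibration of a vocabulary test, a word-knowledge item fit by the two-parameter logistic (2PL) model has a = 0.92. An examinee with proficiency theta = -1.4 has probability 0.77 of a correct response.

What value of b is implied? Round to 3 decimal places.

P(theta) = 1 / (1 + exp(−a(theta − b)))
logit(0.77) = ln(0.77/0.23) = 1.2083
b = theta − logit/(a) = -1.4 − 1.2083/0.9200 = -2.7134

-2.713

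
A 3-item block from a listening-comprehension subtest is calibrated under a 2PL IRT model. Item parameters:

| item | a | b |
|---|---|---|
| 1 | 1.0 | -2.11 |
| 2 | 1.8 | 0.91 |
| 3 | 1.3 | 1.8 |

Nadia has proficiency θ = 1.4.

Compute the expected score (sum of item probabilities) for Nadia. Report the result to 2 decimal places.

P(θ) = 1 / (1 + exp(−a(θ − b)))
P_1 = 1/(1+e^{-3.5100}) = 0.9710
P_2 = 1/(1+e^{-0.8820}) = 0.7072
P_3 = 1/(1+e^{0.5200}) = 0.3729
E[score] = 0.9710 + 0.7072 + 0.3729 = 2.0511

2.05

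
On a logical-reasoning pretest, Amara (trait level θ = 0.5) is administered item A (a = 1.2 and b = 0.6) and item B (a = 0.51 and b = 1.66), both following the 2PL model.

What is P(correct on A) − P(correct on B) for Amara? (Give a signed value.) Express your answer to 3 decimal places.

0.114

P(θ) = 1 / (1 + exp(−a(θ − b)))
P_A = 0.4700
P_B = 0.3563
P_A − P_B = 0.1138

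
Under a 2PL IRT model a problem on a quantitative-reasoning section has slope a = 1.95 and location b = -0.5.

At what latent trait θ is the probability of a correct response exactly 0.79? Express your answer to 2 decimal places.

0.18

P(θ) = 1 / (1 + exp(−a(θ − b)))
logit = ln(0.7900/0.2100) = 1.3249
θ = b + logit/(a) = -0.5 + 1.3249/1.9500 = 0.1794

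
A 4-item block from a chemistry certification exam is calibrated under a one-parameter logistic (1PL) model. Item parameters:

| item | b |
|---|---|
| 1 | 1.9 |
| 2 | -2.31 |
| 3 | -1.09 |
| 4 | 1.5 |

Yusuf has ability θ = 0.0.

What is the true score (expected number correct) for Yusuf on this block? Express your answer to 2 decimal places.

P(θ) = 1 / (1 + exp(−(θ − b)))
P_1 = 1/(1+e^{1.9000}) = 0.1301
P_2 = 1/(1+e^{-2.3100}) = 0.9097
P_3 = 1/(1+e^{-1.0900}) = 0.7484
P_4 = 1/(1+e^{1.5000}) = 0.1824
E[score] = 0.1301 + 0.9097 + 0.7484 + 0.1824 = 1.9706

1.97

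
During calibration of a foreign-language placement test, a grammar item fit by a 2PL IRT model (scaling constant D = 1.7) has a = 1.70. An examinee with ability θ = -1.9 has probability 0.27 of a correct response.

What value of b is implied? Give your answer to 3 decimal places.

P(θ) = 1 / (1 + exp(−D·a(θ − b)))
logit(0.27) = ln(0.27/0.73) = -0.9946
b = θ − logit/(1.7·a) = -1.9 − (-0.9946)/2.8900 = -1.5558

-1.556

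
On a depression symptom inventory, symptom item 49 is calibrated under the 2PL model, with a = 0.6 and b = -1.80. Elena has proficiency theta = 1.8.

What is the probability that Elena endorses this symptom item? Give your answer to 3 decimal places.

0.897

P(theta) = 1 / (1 + exp(−a(theta − b)))
Exponent: 0.6 × (1.8 − (-1.80)) = 2.1600
1/(1 + e^{-2.1600}) = 0.8966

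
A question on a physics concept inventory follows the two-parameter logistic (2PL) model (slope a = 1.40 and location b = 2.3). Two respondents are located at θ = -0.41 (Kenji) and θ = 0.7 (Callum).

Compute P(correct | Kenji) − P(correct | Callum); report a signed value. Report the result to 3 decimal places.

P(θ) = 1 / (1 + exp(−a(θ − b)))
P(Kenji) = 0.0220  [exponent -3.7940]
P(Callum) = 0.0962  [exponent -2.2400]
Difference = 0.0220 − 0.0962 = -0.0742

-0.074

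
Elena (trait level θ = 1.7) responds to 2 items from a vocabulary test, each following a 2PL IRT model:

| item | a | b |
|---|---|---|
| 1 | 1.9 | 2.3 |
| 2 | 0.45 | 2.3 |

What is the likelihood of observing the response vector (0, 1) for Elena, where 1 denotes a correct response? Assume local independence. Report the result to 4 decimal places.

0.3280

P(θ) = 1 / (1 + exp(−a(θ − b)))
P_1 = 1/(1+e^{1.1400}) = 0.2423
P_2 = 1/(1+e^{0.2700}) = 0.4329
L = (1−P_1) × P_2 = 0.7577 × 0.4329 = 0.32800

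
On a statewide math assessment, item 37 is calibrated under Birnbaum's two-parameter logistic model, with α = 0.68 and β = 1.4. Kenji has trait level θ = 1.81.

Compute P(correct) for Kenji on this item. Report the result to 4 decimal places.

0.5693

P(θ) = 1 / (1 + exp(−α(θ − β)))
Exponent: 0.68 × (1.81 − 1.4) = 0.2788
1/(1 + e^{-0.2788}) = 0.5693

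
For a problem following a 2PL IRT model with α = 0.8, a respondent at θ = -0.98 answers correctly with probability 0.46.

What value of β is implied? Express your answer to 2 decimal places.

P(θ) = 1 / (1 + exp(−α(θ − β)))
logit(0.46) = ln(0.46/0.54) = -0.1603
β = θ − logit/(α) = -0.98 − (-0.1603)/0.8000 = -0.7796

-0.78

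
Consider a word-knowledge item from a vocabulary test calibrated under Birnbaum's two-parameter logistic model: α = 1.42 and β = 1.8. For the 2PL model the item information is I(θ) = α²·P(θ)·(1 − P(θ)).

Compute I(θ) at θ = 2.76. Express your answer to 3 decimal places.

0.327

P = 1/(1+e^{-1.3632}) = 0.7963
P(1−P) = 0.7963 × 0.2037 = 0.1622
I = α² × P(1−P) = 1.42² × 0.1622 = 0.32710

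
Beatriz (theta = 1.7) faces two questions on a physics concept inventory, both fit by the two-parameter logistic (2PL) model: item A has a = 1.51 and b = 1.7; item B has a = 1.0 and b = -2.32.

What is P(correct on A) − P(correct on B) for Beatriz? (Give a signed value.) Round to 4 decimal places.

P(theta) = 1 / (1 + exp(−a(theta − b)))
P_A = 0.5000
P_B = 0.9824
P_A − P_B = -0.4824

-0.4824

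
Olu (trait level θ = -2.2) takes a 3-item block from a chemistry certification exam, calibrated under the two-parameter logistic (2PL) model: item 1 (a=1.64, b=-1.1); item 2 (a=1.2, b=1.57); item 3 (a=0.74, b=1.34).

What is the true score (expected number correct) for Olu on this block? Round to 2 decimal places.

0.22

P(θ) = 1 / (1 + exp(−a(θ − b)))
P_1 = 1/(1+e^{1.8040}) = 0.1414
P_2 = 1/(1+e^{4.5240}) = 0.0107
P_3 = 1/(1+e^{2.6196}) = 0.0679
E[score] = 0.1414 + 0.0107 + 0.0679 = 0.2200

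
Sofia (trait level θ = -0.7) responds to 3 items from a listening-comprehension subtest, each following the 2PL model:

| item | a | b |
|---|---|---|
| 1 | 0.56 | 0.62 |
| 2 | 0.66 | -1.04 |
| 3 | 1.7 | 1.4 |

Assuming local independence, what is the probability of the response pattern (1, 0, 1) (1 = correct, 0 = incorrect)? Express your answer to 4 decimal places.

P(θ) = 1 / (1 + exp(−a(θ − b)))
P_1 = 1/(1+e^{0.7392}) = 0.3232
P_2 = 1/(1+e^{-0.2244}) = 0.5559
P_3 = 1/(1+e^{3.5700}) = 0.0274
L = P_1 × (1−P_2) × P_3 = 0.3232 × 0.4441 × 0.0274 = 0.00393

0.0039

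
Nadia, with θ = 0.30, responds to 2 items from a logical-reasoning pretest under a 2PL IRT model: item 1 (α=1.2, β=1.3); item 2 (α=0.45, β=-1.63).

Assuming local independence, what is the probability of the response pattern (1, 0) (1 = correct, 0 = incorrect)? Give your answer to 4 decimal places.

0.0684

P(θ) = 1 / (1 + exp(−α(θ − β)))
P_1 = 1/(1+e^{1.2000}) = 0.2315
P_2 = 1/(1+e^{-0.8685}) = 0.7044
L = P_1 × (1−P_2) = 0.2315 × 0.2956 = 0.06842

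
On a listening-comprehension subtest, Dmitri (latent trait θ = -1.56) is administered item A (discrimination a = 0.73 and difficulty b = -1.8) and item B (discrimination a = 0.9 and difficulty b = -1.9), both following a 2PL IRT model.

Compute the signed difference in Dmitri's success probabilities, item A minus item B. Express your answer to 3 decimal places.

P(θ) = 1 / (1 + exp(−a(θ − b)))
P_A = 0.5437
P_B = 0.5759
P_A − P_B = -0.0322

-0.032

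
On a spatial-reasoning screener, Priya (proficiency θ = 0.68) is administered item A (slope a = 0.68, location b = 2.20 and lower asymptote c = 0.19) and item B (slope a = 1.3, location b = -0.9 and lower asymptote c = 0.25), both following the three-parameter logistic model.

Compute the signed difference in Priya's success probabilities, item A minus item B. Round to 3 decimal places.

-0.512

P(θ) = c + (1 − c) · 1 / (1 + exp(−a(θ − b)))
P_A = 0.4025
P_B = 0.9148
P_A − P_B = -0.5122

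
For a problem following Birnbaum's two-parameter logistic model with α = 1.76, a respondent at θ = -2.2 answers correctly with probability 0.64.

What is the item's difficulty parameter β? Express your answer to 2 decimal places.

P(θ) = 1 / (1 + exp(−α(θ − β)))
logit(0.64) = ln(0.64/0.36) = 0.5754
β = θ − logit/(α) = -2.2 − 0.5754/1.7600 = -2.5269

-2.53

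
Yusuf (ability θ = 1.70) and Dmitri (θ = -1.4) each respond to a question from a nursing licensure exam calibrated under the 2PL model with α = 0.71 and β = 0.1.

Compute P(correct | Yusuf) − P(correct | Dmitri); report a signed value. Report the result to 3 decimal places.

0.501

P(θ) = 1 / (1 + exp(−α(θ − β)))
P(Yusuf) = 0.7569  [exponent 1.1360]
P(Dmitri) = 0.2564  [exponent -1.0650]
Difference = 0.7569 − 0.2564 = 0.5006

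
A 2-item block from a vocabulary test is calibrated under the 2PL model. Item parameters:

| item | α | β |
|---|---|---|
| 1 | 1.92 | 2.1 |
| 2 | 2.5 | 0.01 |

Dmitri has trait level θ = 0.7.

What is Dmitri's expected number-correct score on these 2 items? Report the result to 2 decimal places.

P(θ) = 1 / (1 + exp(−α(θ − β)))
P_1 = 1/(1+e^{2.6880}) = 0.0637
P_2 = 1/(1+e^{-1.7250}) = 0.8488
E[score] = 0.0637 + 0.8488 = 0.9125

0.91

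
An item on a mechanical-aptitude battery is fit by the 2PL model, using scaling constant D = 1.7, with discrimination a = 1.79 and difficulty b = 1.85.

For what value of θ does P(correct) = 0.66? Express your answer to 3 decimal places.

2.068

P(θ) = 1 / (1 + exp(−D·a(θ − b)))
logit = ln(0.6600/0.3400) = 0.6633
θ = b + logit/(1.7·a) = 1.85 + 0.6633/3.0430 = 2.0680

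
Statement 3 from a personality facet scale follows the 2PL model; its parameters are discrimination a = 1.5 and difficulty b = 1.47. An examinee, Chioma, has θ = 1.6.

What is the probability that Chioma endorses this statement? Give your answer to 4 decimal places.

0.5486

P(θ) = 1 / (1 + exp(−a(θ − b)))
Exponent: 1.5 × (1.6 − 1.47) = 0.1950
1/(1 + e^{-0.1950}) = 0.5486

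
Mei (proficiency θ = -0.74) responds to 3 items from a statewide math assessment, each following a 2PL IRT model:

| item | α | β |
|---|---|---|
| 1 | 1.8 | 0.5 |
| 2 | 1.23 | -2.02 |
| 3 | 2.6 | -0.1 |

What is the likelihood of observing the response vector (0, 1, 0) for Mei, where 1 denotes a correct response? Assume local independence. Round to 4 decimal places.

0.6290

P(θ) = 1 / (1 + exp(−α(θ − β)))
P_1 = 1/(1+e^{2.2320}) = 0.0969
P_2 = 1/(1+e^{-1.5744}) = 0.8284
P_3 = 1/(1+e^{1.6640}) = 0.1592
L = (1−P_1) × P_2 × (1−P_3) = 0.9031 × 0.8284 × 0.8408 = 0.62900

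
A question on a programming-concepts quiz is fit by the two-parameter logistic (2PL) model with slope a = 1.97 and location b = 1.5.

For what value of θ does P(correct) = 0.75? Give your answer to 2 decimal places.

P(θ) = 1 / (1 + exp(−a(θ − b)))
logit = ln(0.7500/0.2500) = 1.0986
θ = b + logit/(a) = 1.5 + 1.0986/1.9700 = 2.0577

2.06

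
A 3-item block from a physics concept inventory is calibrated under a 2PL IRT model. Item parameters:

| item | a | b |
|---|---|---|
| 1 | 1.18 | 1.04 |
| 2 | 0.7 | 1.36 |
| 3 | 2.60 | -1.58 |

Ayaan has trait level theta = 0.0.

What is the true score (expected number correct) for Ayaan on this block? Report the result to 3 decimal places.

P(theta) = 1 / (1 + exp(−a(theta − b)))
P_1 = 1/(1+e^{1.2272}) = 0.2267
P_2 = 1/(1+e^{0.9520}) = 0.2785
P_3 = 1/(1+e^{-4.1080}) = 0.9838
E[score] = 0.2267 + 0.2785 + 0.9838 = 1.4890

1.489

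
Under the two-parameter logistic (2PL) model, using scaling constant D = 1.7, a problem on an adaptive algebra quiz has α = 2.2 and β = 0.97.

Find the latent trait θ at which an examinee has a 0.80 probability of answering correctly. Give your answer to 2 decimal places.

P(θ) = 1 / (1 + exp(−D·α(θ − β)))
logit = ln(0.8000/0.2000) = 1.3863
θ = β + logit/(1.7·α) = 0.97 + 1.3863/3.7400 = 1.3407

1.34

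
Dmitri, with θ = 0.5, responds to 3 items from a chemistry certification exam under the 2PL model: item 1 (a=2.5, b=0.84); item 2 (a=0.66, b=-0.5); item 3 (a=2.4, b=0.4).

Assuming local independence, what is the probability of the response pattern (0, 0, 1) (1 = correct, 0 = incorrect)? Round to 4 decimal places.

0.1336

P(θ) = 1 / (1 + exp(−a(θ − b)))
P_1 = 1/(1+e^{0.8500}) = 0.2994
P_2 = 1/(1+e^{-0.6600}) = 0.6593
P_3 = 1/(1+e^{-0.2400}) = 0.5597
L = (1−P_1) × (1−P_2) × P_3 = 0.7006 × 0.3407 × 0.5597 = 0.13361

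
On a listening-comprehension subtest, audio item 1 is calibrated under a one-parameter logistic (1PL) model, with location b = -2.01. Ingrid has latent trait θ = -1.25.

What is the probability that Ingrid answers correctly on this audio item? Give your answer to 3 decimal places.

P(θ) = 1 / (1 + exp(−(θ − b)))
Exponent: (-1.25 − (-2.01)) = 0.7600
1/(1 + e^{-0.7600}) = 0.6814
P = 0.6814

0.681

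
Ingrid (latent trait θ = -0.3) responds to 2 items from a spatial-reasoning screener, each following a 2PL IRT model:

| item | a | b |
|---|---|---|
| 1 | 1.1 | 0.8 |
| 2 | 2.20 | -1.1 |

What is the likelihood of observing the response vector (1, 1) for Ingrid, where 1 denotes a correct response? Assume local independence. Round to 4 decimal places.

0.1960

P(θ) = 1 / (1 + exp(−a(θ − b)))
P_1 = 1/(1+e^{1.2100}) = 0.2297
P_2 = 1/(1+e^{-1.7600}) = 0.8532
L = P_1 × P_2 = 0.2297 × 0.8532 = 0.19598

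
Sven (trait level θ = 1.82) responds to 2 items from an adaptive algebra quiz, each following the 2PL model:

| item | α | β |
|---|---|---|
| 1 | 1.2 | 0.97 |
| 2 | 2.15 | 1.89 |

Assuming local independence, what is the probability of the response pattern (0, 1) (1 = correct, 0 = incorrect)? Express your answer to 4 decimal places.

P(θ) = 1 / (1 + exp(−α(θ − β)))
P_1 = 1/(1+e^{-1.0200}) = 0.7350
P_2 = 1/(1+e^{0.1505}) = 0.4624
L = (1−P_1) × P_2 = 0.2650 × 0.4624 = 0.12256

0.1226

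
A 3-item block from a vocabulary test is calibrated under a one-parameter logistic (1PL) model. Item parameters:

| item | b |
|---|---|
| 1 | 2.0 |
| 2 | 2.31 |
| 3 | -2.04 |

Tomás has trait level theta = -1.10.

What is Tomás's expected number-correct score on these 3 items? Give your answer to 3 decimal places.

0.794

P(theta) = 1 / (1 + exp(−(theta − b)))
P_1 = 1/(1+e^{3.1000}) = 0.0431
P_2 = 1/(1+e^{3.4100}) = 0.0320
P_3 = 1/(1+e^{-0.9400}) = 0.7191
E[score] = 0.0431 + 0.0320 + 0.7191 = 0.7942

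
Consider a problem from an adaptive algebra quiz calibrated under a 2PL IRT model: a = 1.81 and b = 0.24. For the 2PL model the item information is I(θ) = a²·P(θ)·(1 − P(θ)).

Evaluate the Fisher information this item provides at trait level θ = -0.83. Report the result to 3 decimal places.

P = 1/(1+e^{1.9367}) = 0.1260
P(1−P) = 0.1260 × 0.8740 = 0.1101
I = a² × P(1−P) = 1.81² × 0.1101 = 0.36080

0.361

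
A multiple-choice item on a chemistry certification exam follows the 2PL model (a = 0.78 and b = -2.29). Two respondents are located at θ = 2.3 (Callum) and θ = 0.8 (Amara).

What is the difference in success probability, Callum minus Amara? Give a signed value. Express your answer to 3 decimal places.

0.055

P(θ) = 1 / (1 + exp(−a(θ − b)))
P(Callum) = 0.9729  [exponent 3.5802]
P(Amara) = 0.9176  [exponent 2.4102]
Difference = 0.9729 − 0.9176 = 0.0553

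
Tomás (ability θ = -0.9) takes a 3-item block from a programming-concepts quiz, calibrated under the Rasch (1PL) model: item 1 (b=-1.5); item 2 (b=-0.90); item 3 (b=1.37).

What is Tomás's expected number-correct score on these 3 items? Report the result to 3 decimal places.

P(θ) = 1 / (1 + exp(−(θ − b)))
P_1 = 1/(1+e^{-0.6000}) = 0.6457
P_2 = 1/(1+e^{0.0000}) = 0.5000
P_3 = 1/(1+e^{2.2700}) = 0.0936
E[score] = 0.6457 + 0.5000 + 0.0936 = 1.2393

1.239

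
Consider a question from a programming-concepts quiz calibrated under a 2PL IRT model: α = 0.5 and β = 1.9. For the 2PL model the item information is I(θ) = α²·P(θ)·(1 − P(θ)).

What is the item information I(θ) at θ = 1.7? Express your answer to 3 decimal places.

0.062

P = 1/(1+e^{0.1000}) = 0.4750
P(1−P) = 0.4750 × 0.5250 = 0.2494
I = α² × P(1−P) = 0.5² × 0.2494 = 0.06234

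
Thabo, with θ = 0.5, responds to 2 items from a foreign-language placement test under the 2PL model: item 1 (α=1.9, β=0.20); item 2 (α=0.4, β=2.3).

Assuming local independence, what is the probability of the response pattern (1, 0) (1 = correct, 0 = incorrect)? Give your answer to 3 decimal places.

P(θ) = 1 / (1 + exp(−α(θ − β)))
P_1 = 1/(1+e^{-0.5700}) = 0.6388
P_2 = 1/(1+e^{0.7200}) = 0.3274
L = P_1 × (1−P_2) = 0.6388 × 0.6726 = 0.42964

0.430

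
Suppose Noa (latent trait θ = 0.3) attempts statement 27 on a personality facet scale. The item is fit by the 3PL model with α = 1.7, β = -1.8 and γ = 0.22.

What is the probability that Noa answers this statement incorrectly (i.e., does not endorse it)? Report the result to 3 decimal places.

0.021

P(θ) = γ + (1 − γ) · 1 / (1 + exp(−α(θ − β)))
Exponent: 1.7 × (0.3 − (-1.8)) = 3.5700
1/(1 + e^{-3.5700}) = 0.9726
P = 0.22 + 0.78 × 0.9726 = 0.9786
P(incorrect) = 1 − 0.9786 = 0.0214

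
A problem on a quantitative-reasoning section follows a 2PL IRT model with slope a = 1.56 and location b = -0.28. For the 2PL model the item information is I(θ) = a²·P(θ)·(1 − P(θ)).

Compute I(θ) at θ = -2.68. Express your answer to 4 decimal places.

P = 1/(1+e^{3.7440}) = 0.0231
P(1−P) = 0.0231 × 0.9769 = 0.0226
I = a² × P(1−P) = 1.56² × 0.0226 = 0.05495

0.0549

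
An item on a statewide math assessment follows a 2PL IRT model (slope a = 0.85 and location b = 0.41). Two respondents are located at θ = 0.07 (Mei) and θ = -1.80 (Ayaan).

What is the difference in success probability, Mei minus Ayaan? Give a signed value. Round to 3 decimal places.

P(θ) = 1 / (1 + exp(−a(θ − b)))
P(Mei) = 0.4282  [exponent -0.2890]
P(Ayaan) = 0.1326  [exponent -1.8785]
Difference = 0.4282 − 0.1326 = 0.2957

0.296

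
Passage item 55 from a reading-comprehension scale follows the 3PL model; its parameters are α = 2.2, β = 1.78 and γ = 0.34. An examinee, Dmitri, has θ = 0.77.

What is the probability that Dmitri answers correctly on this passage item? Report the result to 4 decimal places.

0.4045

P(θ) = γ + (1 − γ) · 1 / (1 + exp(−α(θ − β)))
Exponent: 2.2 × (0.77 − 1.78) = -2.2220
1/(1 + e^{2.2220}) = 0.0978
P = 0.34 + 0.66 × 0.0978 = 0.4045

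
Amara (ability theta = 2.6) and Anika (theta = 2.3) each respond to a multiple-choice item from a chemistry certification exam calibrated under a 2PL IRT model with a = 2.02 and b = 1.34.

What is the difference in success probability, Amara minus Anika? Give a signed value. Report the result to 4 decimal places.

0.0530

P(theta) = 1 / (1 + exp(−a(theta − b)))
P(Amara) = 0.9273  [exponent 2.5452]
P(Anika) = 0.8743  [exponent 1.9392]
Difference = 0.9273 − 0.8743 = 0.0530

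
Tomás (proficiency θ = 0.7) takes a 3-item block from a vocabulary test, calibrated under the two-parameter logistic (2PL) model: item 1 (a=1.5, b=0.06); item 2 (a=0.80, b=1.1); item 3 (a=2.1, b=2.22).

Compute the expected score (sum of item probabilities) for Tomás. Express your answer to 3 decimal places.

P(θ) = 1 / (1 + exp(−a(θ − b)))
P_1 = 1/(1+e^{-0.9600}) = 0.7231
P_2 = 1/(1+e^{0.3200}) = 0.4207
P_3 = 1/(1+e^{3.1920}) = 0.0395
E[score] = 0.7231 + 0.4207 + 0.0395 = 1.1833

1.183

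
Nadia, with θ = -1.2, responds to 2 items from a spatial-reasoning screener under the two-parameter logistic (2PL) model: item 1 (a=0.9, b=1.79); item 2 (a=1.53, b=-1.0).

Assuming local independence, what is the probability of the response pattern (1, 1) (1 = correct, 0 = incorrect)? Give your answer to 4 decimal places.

P(θ) = 1 / (1 + exp(−a(θ − b)))
P_1 = 1/(1+e^{2.6910}) = 0.0635
P_2 = 1/(1+e^{0.3060}) = 0.4241
L = P_1 × P_2 = 0.0635 × 0.4241 = 0.02693

0.0269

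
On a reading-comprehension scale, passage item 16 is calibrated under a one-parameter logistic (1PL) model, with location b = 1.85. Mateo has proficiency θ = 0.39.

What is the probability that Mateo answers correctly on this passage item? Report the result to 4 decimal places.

0.1885

P(θ) = 1 / (1 + exp(−(θ − b)))
Exponent: (0.39 − 1.85) = -1.4600
1/(1 + e^{1.4600}) = 0.1885
P = 0.1885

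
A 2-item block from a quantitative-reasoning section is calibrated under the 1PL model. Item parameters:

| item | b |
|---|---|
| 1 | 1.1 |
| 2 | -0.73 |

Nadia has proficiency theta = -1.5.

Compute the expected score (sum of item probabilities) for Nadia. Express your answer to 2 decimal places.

P(theta) = 1 / (1 + exp(−(theta − b)))
P_1 = 1/(1+e^{2.6000}) = 0.0691
P_2 = 1/(1+e^{0.7700}) = 0.3165
E[score] = 0.0691 + 0.3165 = 0.3856

0.39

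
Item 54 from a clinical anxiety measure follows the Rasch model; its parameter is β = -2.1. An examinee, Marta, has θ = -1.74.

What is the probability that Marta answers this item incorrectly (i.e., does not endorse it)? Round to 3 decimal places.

P(θ) = 1 / (1 + exp(−(θ − β)))
Exponent: (-1.74 − (-2.1)) = 0.3600
1/(1 + e^{-0.3600}) = 0.5890
P = 0.5890
P(incorrect) = 1 − 0.5890 = 0.4110

0.411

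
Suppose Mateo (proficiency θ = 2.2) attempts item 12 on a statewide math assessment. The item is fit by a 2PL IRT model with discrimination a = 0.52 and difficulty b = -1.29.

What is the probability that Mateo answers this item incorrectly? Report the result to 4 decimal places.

0.1401

P(θ) = 1 / (1 + exp(−a(θ − b)))
Exponent: 0.52 × (2.2 − (-1.29)) = 1.8148
1/(1 + e^{-1.8148}) = 0.8599
P(incorrect) = 1 − 0.8599 = 0.1401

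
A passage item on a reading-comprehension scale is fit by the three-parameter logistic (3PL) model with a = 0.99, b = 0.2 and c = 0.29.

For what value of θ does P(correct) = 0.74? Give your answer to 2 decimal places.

0.75

P(θ) = c + (1 − c) · 1 / (1 + exp(−a(θ − b)))
Remove guessing floor: (0.74 − 0.29)/(1 − 0.29) = 0.6338
logit = ln(0.6338/0.3662) = 0.5486
θ = b + logit/(a) = 0.2 + 0.5486/0.9900 = 0.7541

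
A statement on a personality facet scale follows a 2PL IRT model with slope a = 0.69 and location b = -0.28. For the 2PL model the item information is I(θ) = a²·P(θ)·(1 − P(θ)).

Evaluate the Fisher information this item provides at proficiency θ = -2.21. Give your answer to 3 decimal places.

P = 1/(1+e^{1.3317}) = 0.2089
P(1−P) = 0.2089 × 0.7911 = 0.1652
I = a² × P(1−P) = 0.69² × 0.1652 = 0.07867

0.079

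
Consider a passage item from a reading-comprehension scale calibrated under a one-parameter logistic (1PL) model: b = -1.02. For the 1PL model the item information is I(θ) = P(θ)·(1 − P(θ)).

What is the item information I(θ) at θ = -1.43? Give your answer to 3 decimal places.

0.240

P = 1/(1+e^{0.4100}) = 0.3989
P(1−P) = 0.3989 × 0.6011 = 0.2398
I = P(1−P) = 0.23978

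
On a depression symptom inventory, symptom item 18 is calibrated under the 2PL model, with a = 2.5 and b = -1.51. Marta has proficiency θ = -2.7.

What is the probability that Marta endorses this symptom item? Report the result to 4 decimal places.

P(θ) = 1 / (1 + exp(−a(θ − b)))
Exponent: 2.5 × (-2.7 − (-1.51)) = -2.9750
1/(1 + e^{2.9750}) = 0.0486

0.0486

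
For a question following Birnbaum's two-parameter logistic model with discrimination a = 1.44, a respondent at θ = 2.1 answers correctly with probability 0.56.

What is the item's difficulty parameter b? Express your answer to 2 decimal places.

P(θ) = 1 / (1 + exp(−a(θ − b)))
logit(0.56) = ln(0.56/0.44) = 0.2412
b = θ − logit/(a) = 2.1 − 0.2412/1.4400 = 1.9325

1.93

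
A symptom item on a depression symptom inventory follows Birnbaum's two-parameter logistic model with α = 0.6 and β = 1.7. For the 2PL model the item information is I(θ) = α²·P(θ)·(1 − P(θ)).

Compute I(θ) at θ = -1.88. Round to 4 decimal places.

P = 1/(1+e^{2.1480}) = 0.1045
P(1−P) = 0.1045 × 0.8955 = 0.0936
I = α² × P(1−P) = 0.6² × 0.0936 = 0.03369

0.0337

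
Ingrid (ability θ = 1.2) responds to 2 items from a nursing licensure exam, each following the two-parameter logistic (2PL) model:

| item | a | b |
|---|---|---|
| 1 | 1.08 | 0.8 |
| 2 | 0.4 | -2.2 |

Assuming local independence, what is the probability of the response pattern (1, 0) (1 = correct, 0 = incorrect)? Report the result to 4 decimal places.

P(θ) = 1 / (1 + exp(−a(θ − b)))
P_1 = 1/(1+e^{-0.4320}) = 0.6064
P_2 = 1/(1+e^{-1.3600}) = 0.7958
L = P_1 × (1−P_2) = 0.6064 × 0.2042 = 0.12384

0.1238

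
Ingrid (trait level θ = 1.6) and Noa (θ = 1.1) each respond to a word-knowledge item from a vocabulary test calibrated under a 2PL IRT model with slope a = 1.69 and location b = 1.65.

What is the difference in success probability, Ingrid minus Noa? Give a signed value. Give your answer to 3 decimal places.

P(θ) = 1 / (1 + exp(−a(θ − b)))
P(Ingrid) = 0.4789  [exponent -0.0845]
P(Noa) = 0.2830  [exponent -0.9295]
Difference = 0.4789 − 0.2830 = 0.1959

0.196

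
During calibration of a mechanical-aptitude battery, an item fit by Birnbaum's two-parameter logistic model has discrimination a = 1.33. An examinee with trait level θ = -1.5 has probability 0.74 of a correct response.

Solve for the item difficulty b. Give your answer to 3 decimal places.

P(θ) = 1 / (1 + exp(−a(θ − b)))
logit(0.74) = ln(0.74/0.26) = 1.0460
b = θ − logit/(a) = -1.5 − 1.0460/1.3300 = -2.2864

-2.286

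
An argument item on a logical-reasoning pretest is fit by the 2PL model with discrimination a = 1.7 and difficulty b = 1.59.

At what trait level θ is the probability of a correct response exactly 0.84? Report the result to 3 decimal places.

P(θ) = 1 / (1 + exp(−a(θ − b)))
logit = ln(0.8400/0.1600) = 1.6582
θ = b + logit/(a) = 1.59 + 1.6582/1.7000 = 2.5654

2.565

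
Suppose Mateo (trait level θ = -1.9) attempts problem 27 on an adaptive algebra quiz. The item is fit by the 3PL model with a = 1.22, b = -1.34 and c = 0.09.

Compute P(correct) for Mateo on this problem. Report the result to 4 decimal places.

0.3953

P(θ) = c + (1 − c) · 1 / (1 + exp(−a(θ − b)))
Exponent: 1.22 × (-1.9 − (-1.34)) = -0.6832
1/(1 + e^{0.6832}) = 0.3355
P = 0.09 + 0.91 × 0.3355 = 0.3953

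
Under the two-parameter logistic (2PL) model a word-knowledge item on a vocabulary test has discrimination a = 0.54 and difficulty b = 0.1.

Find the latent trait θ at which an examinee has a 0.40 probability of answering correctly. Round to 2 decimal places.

-0.65

P(θ) = 1 / (1 + exp(−a(θ − b)))
logit = ln(0.4000/0.6000) = -0.4055
θ = b + logit/(a) = 0.1 + (-0.4055)/0.5400 = -0.6509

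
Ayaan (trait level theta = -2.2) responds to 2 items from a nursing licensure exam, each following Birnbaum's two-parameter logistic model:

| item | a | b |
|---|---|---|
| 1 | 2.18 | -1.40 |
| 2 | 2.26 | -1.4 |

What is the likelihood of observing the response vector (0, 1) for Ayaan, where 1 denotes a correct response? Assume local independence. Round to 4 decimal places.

0.1199

P(theta) = 1 / (1 + exp(−a(theta − b)))
P_1 = 1/(1+e^{1.7440}) = 0.1488
P_2 = 1/(1+e^{1.8080}) = 0.1409
L = (1−P_1) × P_2 = 0.8512 × 0.1409 = 0.11992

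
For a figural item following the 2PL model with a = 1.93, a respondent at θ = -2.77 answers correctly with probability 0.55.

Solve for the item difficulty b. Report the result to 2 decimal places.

-2.87

P(θ) = 1 / (1 + exp(−a(θ − b)))
logit(0.55) = ln(0.55/0.45) = 0.2007
b = θ − logit/(a) = -2.77 − 0.2007/1.9300 = -2.8740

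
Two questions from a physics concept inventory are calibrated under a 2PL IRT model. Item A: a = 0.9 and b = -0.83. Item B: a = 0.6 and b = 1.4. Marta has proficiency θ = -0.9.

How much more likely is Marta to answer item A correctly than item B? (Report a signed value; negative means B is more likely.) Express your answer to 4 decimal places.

0.2832

P(θ) = 1 / (1 + exp(−a(θ − b)))
P_A = 0.4843
P_B = 0.2010
P_A − P_B = 0.2832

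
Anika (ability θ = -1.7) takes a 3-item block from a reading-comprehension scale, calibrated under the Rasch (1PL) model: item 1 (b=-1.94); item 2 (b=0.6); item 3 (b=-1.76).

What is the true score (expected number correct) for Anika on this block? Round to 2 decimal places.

1.17

P(θ) = 1 / (1 + exp(−(θ − b)))
P_1 = 1/(1+e^{-0.2400}) = 0.5597
P_2 = 1/(1+e^{2.3000}) = 0.0911
P_3 = 1/(1+e^{-0.0600}) = 0.5150
E[score] = 0.5597 + 0.0911 + 0.5150 = 1.1658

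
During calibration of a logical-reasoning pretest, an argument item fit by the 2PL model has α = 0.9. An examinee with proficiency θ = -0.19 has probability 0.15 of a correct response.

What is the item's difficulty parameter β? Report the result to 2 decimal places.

1.74

P(θ) = 1 / (1 + exp(−α(θ − β)))
logit(0.15) = ln(0.15/0.85) = -1.7346
β = θ − logit/(α) = -0.19 − (-1.7346)/0.9000 = 1.7373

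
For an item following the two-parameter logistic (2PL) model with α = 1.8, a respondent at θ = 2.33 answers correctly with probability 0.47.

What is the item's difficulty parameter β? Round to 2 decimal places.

2.40

P(θ) = 1 / (1 + exp(−α(θ − β)))
logit(0.47) = ln(0.47/0.53) = -0.1201
β = θ − logit/(α) = 2.33 − (-0.1201)/1.8000 = 2.3967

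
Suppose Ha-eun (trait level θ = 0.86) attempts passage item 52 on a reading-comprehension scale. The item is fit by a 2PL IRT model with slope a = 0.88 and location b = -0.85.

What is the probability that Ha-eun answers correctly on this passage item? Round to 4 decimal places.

P(θ) = 1 / (1 + exp(−a(θ − b)))
Exponent: 0.88 × (0.86 − (-0.85)) = 1.5048
1/(1 + e^{-1.5048}) = 0.8183

0.8183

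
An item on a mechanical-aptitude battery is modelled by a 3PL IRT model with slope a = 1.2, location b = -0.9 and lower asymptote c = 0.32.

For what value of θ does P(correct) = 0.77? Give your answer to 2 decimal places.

-0.34

P(θ) = c + (1 − c) · 1 / (1 + exp(−a(θ − b)))
Remove guessing floor: (0.77 − 0.32)/(1 − 0.32) = 0.6618
logit = ln(0.6618/0.3382) = 0.6712
θ = b + logit/(a) = -0.9 + 0.6712/1.2000 = -0.3407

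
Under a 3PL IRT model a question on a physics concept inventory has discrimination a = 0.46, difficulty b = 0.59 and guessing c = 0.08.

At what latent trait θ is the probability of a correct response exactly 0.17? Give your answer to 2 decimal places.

-4.24

P(θ) = c + (1 − c) · 1 / (1 + exp(−a(θ − b)))
Remove guessing floor: (0.17 − 0.08)/(1 − 0.08) = 0.0978
logit = ln(0.0978/0.9022) = -2.2216
θ = b + logit/(a) = 0.59 + (-2.2216)/0.4600 = -4.2396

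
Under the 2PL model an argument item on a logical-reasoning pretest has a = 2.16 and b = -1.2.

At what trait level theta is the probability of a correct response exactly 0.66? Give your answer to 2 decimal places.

P(theta) = 1 / (1 + exp(−a(theta − b)))
logit = ln(0.6600/0.3400) = 0.6633
theta = b + logit/(a) = -1.2 + 0.6633/2.1600 = -0.8929

-0.89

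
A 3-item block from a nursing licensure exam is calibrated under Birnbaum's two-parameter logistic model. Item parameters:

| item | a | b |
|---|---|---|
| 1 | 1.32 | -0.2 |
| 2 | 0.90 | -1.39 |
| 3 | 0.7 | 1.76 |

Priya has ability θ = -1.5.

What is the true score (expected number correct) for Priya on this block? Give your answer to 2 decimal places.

0.72

P(θ) = 1 / (1 + exp(−a(θ − b)))
P_1 = 1/(1+e^{1.7160}) = 0.1524
P_2 = 1/(1+e^{0.0990}) = 0.4753
P_3 = 1/(1+e^{2.2820}) = 0.0926
E[score] = 0.1524 + 0.4753 + 0.0926 = 0.7203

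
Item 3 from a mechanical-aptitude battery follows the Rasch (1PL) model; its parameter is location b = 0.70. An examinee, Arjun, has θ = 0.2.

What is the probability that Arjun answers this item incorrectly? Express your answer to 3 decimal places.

0.622

P(θ) = 1 / (1 + exp(−(θ − b)))
Exponent: (0.2 − 0.70) = -0.5000
1/(1 + e^{0.5000}) = 0.3775
P = 0.3775
P(incorrect) = 1 − 0.3775 = 0.6225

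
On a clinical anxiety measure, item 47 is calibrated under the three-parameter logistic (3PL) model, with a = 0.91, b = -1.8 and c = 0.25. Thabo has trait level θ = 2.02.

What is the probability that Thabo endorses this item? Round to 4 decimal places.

0.9775

P(θ) = c + (1 − c) · 1 / (1 + exp(−a(θ − b)))
Exponent: 0.91 × (2.02 − (-1.8)) = 3.4762
1/(1 + e^{-3.4762}) = 0.9700
P = 0.25 + 0.75 × 0.9700 = 0.9775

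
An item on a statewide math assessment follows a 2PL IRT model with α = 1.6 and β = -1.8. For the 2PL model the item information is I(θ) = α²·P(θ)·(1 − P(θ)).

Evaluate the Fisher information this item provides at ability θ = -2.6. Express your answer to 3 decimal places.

0.436

P = 1/(1+e^{1.2800}) = 0.2176
P(1−P) = 0.2176 × 0.7824 = 0.1702
I = α² × P(1−P) = 1.6² × 0.1702 = 0.43577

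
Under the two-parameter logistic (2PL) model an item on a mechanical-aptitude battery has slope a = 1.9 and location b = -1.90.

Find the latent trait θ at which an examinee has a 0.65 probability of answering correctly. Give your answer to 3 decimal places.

P(θ) = 1 / (1 + exp(−a(θ − b)))
logit = ln(0.6500/0.3500) = 0.6190
θ = b + logit/(a) = -1.90 + 0.6190/1.9000 = -1.5742

-1.574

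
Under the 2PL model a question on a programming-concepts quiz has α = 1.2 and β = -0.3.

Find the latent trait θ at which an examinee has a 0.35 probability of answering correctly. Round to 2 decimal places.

P(θ) = 1 / (1 + exp(−α(θ − β)))
logit = ln(0.3500/0.6500) = -0.6190
θ = β + logit/(α) = -0.3 + (-0.6190)/1.2000 = -0.8159

-0.82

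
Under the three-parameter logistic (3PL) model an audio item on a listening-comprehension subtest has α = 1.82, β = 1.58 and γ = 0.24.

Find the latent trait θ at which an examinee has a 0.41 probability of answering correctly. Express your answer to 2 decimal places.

P(θ) = γ + (1 − γ) · 1 / (1 + exp(−α(θ − β)))
Remove guessing floor: (0.41 − 0.24)/(1 − 0.24) = 0.2237
logit = ln(0.2237/0.7763) = -1.2443
θ = β + logit/(α) = 1.58 + (-1.2443)/1.8200 = 0.8963

0.90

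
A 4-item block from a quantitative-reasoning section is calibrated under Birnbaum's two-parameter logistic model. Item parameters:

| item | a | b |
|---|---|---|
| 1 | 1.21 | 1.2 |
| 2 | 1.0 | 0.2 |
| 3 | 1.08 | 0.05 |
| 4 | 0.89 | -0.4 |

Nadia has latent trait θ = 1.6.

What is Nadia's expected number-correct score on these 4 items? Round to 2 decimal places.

P(θ) = 1 / (1 + exp(−a(θ − b)))
P_1 = 1/(1+e^{-0.4840}) = 0.6187
P_2 = 1/(1+e^{-1.4000}) = 0.8022
P_3 = 1/(1+e^{-1.6740}) = 0.8421
P_4 = 1/(1+e^{-1.7800}) = 0.8557
E[score] = 0.6187 + 0.8022 + 0.8421 + 0.8557 = 3.1187

3.12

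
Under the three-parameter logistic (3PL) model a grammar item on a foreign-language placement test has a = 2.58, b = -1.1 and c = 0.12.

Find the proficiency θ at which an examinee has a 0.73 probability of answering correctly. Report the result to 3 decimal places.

P(θ) = c + (1 − c) · 1 / (1 + exp(−a(θ − b)))
Remove guessing floor: (0.73 − 0.12)/(1 − 0.12) = 0.6932
logit = ln(0.6932/0.3068) = 0.8150
θ = b + logit/(a) = -1.1 + 0.8150/2.5800 = -0.7841

-0.784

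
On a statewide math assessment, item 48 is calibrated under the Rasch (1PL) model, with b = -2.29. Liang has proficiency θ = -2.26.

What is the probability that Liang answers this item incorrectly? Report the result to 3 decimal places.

0.493

P(θ) = 1 / (1 + exp(−(θ − b)))
Exponent: (-2.26 − (-2.29)) = 0.0300
1/(1 + e^{-0.0300}) = 0.5075
P = 0.5075
P(incorrect) = 1 − 0.5075 = 0.4925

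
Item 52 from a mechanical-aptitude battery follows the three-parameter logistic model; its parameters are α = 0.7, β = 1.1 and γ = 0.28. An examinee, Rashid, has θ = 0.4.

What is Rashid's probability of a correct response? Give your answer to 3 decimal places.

P(θ) = γ + (1 − γ) · 1 / (1 + exp(−α(θ − β)))
Exponent: 0.7 × (0.4 − 1.1) = -0.4900
1/(1 + e^{0.4900}) = 0.3799
P = 0.28 + 0.72 × 0.3799 = 0.5535

0.554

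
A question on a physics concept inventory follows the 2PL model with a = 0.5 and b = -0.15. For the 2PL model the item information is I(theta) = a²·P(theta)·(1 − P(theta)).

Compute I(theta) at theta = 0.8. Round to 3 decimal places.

0.059

P = 1/(1+e^{-0.4750}) = 0.6166
P(1−P) = 0.6166 × 0.3834 = 0.2364
I = a² × P(1−P) = 0.5² × 0.2364 = 0.05910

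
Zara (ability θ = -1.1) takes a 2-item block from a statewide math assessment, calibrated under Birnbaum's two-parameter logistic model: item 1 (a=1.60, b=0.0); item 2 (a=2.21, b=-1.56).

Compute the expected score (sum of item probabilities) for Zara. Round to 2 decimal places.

P(θ) = 1 / (1 + exp(−a(θ − b)))
P_1 = 1/(1+e^{1.7600}) = 0.1468
P_2 = 1/(1+e^{-1.0166}) = 0.7343
E[score] = 0.1468 + 0.7343 = 0.8811

0.88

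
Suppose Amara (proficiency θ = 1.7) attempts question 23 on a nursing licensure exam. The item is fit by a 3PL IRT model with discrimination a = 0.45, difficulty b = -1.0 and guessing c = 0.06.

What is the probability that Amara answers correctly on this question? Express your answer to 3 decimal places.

0.785

P(θ) = c + (1 − c) · 1 / (1 + exp(−a(θ − b)))
Exponent: 0.45 × (1.7 − (-1.0)) = 1.2150
1/(1 + e^{-1.2150}) = 0.7712
P = 0.06 + 0.94 × 0.7712 = 0.7849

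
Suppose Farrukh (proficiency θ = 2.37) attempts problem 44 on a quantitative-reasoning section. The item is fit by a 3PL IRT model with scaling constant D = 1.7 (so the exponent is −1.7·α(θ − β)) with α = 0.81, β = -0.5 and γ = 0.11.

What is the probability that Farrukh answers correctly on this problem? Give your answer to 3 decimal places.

0.983

P(θ) = γ + (1 − γ) · 1 / (1 + exp(−D·α(θ − β)))
Exponent: 1.7 × 0.81 × (2.37 − (-0.5)) = 3.9520
1/(1 + e^{-3.9520}) = 0.9811
P = 0.11 + 0.89 × 0.9811 = 0.9832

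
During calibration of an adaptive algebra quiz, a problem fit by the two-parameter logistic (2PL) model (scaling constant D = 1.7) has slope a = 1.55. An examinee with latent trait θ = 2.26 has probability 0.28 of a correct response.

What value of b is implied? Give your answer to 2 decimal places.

P(θ) = 1 / (1 + exp(−D·a(θ − b)))
logit(0.28) = ln(0.28/0.72) = -0.9445
b = θ − logit/(1.7·a) = 2.26 − (-0.9445)/2.6350 = 2.6184

2.62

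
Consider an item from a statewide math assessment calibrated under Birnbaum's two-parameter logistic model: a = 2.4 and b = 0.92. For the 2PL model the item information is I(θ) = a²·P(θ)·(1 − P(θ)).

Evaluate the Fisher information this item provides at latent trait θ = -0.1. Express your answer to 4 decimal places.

P = 1/(1+e^{2.4480}) = 0.0796
P(1−P) = 0.0796 × 0.9204 = 0.0733
I = a² × P(1−P) = 2.4² × 0.0733 = 0.42193

0.4219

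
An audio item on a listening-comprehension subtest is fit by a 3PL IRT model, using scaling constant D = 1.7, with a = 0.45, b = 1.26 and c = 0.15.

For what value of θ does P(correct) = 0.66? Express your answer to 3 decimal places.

P(θ) = c + (1 − c) · 1 / (1 + exp(−D·a(θ − b)))
Remove guessing floor: (0.66 − 0.15)/(1 − 0.15) = 0.6000
logit = ln(0.6000/0.4000) = 0.4055
θ = b + logit/(1.7·a) = 1.26 + 0.4055/0.7650 = 1.7900

1.790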